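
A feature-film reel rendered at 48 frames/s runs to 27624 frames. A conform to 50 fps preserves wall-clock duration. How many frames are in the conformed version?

Target frames = source frames × (target rate / source rate) = 27624 × (50)/(48) = 27624 × 25/24 = 28775.

28775 frames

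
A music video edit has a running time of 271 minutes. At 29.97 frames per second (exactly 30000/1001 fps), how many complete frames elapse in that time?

271 min = 16260 s.
Frames = 16260 × 30000/1001 = 487800000/1001 ≈ 487312.6873.
Complete frames: 487312.

487312 frames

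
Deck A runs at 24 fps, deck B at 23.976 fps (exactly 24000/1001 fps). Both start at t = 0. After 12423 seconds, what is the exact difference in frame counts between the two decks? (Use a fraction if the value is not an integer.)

298152/1001 frames

A emits 24 × 12423 = 298152 frames; B emits 24000/1001 × 12423 = 298152000/1001.
Difference = 298152/1001 frames (≈ 297.8541); B is behind A.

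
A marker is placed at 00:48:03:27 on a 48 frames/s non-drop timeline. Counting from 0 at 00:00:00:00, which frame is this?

138411

Total seconds to the label: (0 × 3600 + 48 × 60 + 3) = 2883.
Frame index = 2883 × 48 + 27 = 138411.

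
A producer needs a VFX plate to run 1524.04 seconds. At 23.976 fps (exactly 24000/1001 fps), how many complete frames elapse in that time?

Frames = 1524.04 × 24000/1001 = 5225280/143 ≈ 36540.4196.
Complete frames: 36540.

36540 frames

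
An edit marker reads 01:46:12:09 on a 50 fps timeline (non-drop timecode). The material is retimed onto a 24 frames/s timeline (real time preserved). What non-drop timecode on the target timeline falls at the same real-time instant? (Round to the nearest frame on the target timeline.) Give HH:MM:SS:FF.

01:46:12:04

Source frame index: (1×3600 + 46×60 + 12) × 50 + 9 = 318609.
Real time: 318609 / (50) = 318609/50 s.
Target frame: (318609/50) × (24) = 3823308/25 ≈ 152932.320 → 152932.
At 24 labels/s: frame 152932 → 01:46:12:04.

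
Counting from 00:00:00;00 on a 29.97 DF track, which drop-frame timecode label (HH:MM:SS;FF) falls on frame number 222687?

Each 10-minute DF block holds 10 × 60 × 30 − 9 × 2 = 17982 frames. 222687 ÷ 17982 → 12 full blocks, remainder 6903.
Within the partial block the first minute is 1800 frames and each further minute 1798, so 3 further minute boundaries passed. Total skipped labels = 18 × 12 + 2 × 3 = 222.
Non-drop label index = 222687 + 222 = 222909; at 30 labels/s that is 02:03:50:09, i.e. DF 02:03:50;09.

02:03:50;09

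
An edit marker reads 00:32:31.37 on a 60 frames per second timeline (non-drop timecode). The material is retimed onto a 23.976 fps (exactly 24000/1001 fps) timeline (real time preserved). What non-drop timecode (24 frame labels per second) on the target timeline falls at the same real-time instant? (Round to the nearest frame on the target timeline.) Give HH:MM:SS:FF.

00:32:29:16

Source frame index: (0×3600 + 32×60 + 31) × 60 + 37 = 117097.
Real time: 117097 / (60) = 117097/60 s.
Target frame: (117097/60) × (24000/1001) = 46838800/1001 ≈ 46792.008 → 46792.
At 24 labels/s: frame 46792 → 00:32:29:16.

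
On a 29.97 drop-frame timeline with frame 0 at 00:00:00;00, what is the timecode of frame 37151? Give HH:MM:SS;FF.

00:20:39;17

Ten DF minutes hold 17982 frames, so frame 37151 lies in block 2 (frames 35964–53945) with 1187 frames into that block.
The block's first minute is 1800 frames and the rest 1798 each; 1187 frames reaches minute 0, so 2 × 18 + 0 × 2 = 36 labels have been skipped so far.
Adding those back, label number 37151 + 36 = 37187 at 30 labels/s is 1239 s + 17 f = 0 h 20 min 39 s frame 17, i.e. 00:20:39;17.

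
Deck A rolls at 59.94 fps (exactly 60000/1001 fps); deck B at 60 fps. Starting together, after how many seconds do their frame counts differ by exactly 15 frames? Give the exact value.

250.25 seconds

The gap grows by |60 − 60000/1001| = 60/1001 frames per second.
Time for a 15-frame gap: 15 ÷ (60/1001) = 250.25 s.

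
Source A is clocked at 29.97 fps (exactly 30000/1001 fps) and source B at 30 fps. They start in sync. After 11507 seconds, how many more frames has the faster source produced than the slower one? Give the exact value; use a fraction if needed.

345210/1001 frames

A emits 30000/1001 × 11507 = 345210000/1001 frames; B emits 30 × 11507 = 345210.
Difference = 345210/1001 frames (≈ 344.8651); B is ahead of A.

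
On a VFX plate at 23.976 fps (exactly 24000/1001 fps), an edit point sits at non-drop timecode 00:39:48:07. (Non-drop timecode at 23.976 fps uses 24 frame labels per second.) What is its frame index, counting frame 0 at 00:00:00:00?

Total seconds to the label: (0 × 3600 + 39 × 60 + 48) = 2388.
Frame index = 2388 × 24 + 7 = 57319.

frame 57319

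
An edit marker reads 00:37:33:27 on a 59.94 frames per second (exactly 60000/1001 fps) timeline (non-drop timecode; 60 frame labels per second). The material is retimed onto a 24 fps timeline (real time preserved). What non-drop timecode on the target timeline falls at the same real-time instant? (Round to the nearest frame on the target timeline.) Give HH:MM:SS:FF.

00:37:35:17

Source frame index: (0×3600 + 37×60 + 33) × 60 + 27 = 135207.
Real time: 135207 / (60000/1001) = 45114069/20000 s.
Target frame: (45114069/20000) × (24) = 135342207/2500 ≈ 54136.883 → 54137.
At 24 labels/s: frame 54137 → 00:37:35:17.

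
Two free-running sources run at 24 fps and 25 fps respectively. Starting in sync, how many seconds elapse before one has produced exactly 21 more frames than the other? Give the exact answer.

The gap grows by |25 − 24| = 1 frame per second.
Time for a 21-frame gap: 21 ÷ (1) = 21 s.

21 seconds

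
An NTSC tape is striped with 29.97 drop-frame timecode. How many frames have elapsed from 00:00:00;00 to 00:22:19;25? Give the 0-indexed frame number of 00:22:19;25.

40155

As if non-drop at 30 labels/s: (0 × 3600 + 22 × 60 + 19) × 30 + 25 = 40195.
Minute boundaries passed: 22; those not divisible by 10: 22 − 2 = 20; dropped labels = 2 × 20 = 40.
Actual frame index = 40195 − 40 = 40155.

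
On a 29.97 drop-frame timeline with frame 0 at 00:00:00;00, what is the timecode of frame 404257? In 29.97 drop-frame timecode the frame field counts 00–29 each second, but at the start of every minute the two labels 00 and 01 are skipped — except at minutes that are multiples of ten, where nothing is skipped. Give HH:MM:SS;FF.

Ten DF minutes hold 17982 frames, so frame 404257 lies in block 22 (frames 395604–413585) with 8653 frames into that block.
The block's first minute is 1800 frames and the rest 1798 each; 8653 frames reaches minute 4, so 22 × 18 + 4 × 2 = 404 labels have been skipped so far.
Adding those back, label number 404257 + 404 = 404661 at 30 labels/s is 13488 s + 21 f = 3 h 44 min 48 s frame 21, i.e. 03:44:48;21.

03:44:48;21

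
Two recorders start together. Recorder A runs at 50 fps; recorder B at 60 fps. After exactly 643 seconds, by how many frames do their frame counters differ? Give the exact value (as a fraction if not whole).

6430 frames

A emits 50 × 643 = 32150 frames; B emits 60 × 643 = 38580.
Difference = 6430 frames; B is ahead of A.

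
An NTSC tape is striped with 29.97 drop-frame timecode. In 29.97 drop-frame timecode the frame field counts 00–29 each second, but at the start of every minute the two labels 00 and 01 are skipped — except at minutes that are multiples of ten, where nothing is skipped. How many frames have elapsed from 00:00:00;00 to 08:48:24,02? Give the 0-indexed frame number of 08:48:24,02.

Complete 10-minute blocks: 52, each 17982 frames → 935064.
Remaining 8 whole minutes in the current block: 1800 + 7 × 1798 = 14386 frames.
Within the current minute: 24 × 30 + 2 − 2 = 720 (labels ;00/;01 skipped at this minute). Total = 935064 + 14386 + 720 = 950170.

950170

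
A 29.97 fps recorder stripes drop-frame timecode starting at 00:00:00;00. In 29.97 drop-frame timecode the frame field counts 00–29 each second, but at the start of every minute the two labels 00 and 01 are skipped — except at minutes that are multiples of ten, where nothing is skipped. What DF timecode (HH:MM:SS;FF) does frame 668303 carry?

Each 10-minute DF block holds 10 × 60 × 30 − 9 × 2 = 17982 frames. 668303 ÷ 17982 → 37 full blocks, remainder 2969.
Within the partial block the first minute is 1800 frames and each further minute 1798, so 1 further minute boundary passed. Total skipped labels = 18 × 37 + 2 × 1 = 668.
Non-drop label index = 668303 + 668 = 668971; at 30 labels/s that is 06:11:39:01, i.e. DF 06:11:39;01.

06:11:39;01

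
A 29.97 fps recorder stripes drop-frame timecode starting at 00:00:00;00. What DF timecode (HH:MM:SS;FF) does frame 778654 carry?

07:13:01;04

Each 10-minute DF block holds 10 × 60 × 30 − 9 × 2 = 17982 frames. 778654 ÷ 17982 → 43 full blocks, remainder 5428.
Within the partial block the first minute is 1800 frames and each further minute 1798, so 3 further minute boundaries passed. Total skipped labels = 18 × 43 + 2 × 3 = 780.
Non-drop label index = 778654 + 780 = 779434; at 30 labels/s that is 07:13:01:04, i.e. DF 07:13:01;04.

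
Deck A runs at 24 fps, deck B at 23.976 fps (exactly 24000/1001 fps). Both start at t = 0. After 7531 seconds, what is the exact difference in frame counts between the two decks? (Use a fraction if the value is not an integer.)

180744/1001 frames

A emits 24 × 7531 = 180744 frames; B emits 24000/1001 × 7531 = 180744000/1001.
Difference = 180744/1001 frames (≈ 180.5634); B is behind A.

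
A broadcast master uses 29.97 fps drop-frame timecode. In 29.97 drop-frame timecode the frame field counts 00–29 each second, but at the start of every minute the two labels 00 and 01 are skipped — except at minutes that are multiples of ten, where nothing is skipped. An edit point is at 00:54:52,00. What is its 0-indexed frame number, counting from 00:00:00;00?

Complete 10-minute blocks: 5, each 17982 frames → 89910.
Remaining 4 whole minutes in the current block: 1800 + 3 × 1798 = 7194 frames.
Within the current minute: 52 × 30 + 0 − 2 = 1558 (labels ;00/;01 skipped at this minute). Total = 89910 + 7194 + 1558 = 98662.

98662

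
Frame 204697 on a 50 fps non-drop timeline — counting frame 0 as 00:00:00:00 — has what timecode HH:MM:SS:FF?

01:08:13:47

204697 ÷ 50 = 4093 full seconds, remainder 47 frames.
4093 s = 1 h 8 min 13 s.
Timecode: 01:08:13:47.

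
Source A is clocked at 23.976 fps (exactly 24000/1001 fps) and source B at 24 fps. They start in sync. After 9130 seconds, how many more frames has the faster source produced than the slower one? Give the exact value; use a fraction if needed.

19920/91 frames

A emits 24000/1001 × 9130 = 19920000/91 frames; B emits 24 × 9130 = 219120.
Difference = 19920/91 frames (≈ 218.9011); B is ahead of A.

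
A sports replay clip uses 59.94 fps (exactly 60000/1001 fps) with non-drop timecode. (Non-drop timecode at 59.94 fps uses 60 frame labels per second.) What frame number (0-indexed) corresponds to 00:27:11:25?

frame 97885

Total seconds to the label: (0 × 3600 + 27 × 60 + 11) = 1631.
Frame index = 1631 × 60 + 25 = 97885.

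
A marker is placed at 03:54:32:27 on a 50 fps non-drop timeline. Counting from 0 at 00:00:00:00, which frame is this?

703627

Total seconds to the label: (3 × 3600 + 54 × 60 + 32) = 14072.
Frame index = 14072 × 50 + 27 = 703627.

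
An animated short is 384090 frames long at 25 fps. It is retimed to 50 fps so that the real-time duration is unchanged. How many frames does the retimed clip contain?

768180 frames

Frames at target rate = 384090 × (50) / (25) = 768180.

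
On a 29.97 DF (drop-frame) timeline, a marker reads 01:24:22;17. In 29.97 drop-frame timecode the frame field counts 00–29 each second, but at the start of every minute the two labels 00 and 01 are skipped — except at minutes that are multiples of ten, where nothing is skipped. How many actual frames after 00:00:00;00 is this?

151725

Complete 10-minute blocks: 8, each 17982 frames → 143856.
Remaining 4 whole minutes in the current block: 1800 + 3 × 1798 = 7194 frames.
Within the current minute: 22 × 30 + 17 − 2 = 675 (labels ;00/;01 skipped at this minute). Total = 143856 + 7194 + 675 = 151725.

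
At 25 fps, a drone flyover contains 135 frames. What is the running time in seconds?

Running time = 135 / (25) = 5.4 s.

5.4 seconds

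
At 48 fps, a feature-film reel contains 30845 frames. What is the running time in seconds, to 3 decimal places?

Running time = 30845 × 1/48 = 30845/48 s ≈ 642.604 s.

642.604 seconds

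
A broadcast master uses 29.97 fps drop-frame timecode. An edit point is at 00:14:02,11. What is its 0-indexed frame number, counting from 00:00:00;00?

As if non-drop at 30 labels/s: (0 × 3600 + 14 × 60 + 2) × 30 + 11 = 25271.
Minute boundaries passed: 14; those not divisible by 10: 14 − 1 = 13; dropped labels = 2 × 13 = 26.
Actual frame index = 25271 − 26 = 25245.

25245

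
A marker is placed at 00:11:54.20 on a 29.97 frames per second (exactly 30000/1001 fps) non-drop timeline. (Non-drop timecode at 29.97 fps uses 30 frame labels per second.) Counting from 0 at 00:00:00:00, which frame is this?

frame 21440

Total seconds to the label: (0 × 3600 + 11 × 60 + 54) = 714.
Frame index = 714 × 30 + 20 = 21440.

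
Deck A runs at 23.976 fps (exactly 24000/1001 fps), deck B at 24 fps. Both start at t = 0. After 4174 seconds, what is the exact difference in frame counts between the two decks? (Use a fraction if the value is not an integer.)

100176/1001 frames

A emits 24000/1001 × 4174 = 100176000/1001 frames; B emits 24 × 4174 = 100176.
Difference = 100176/1001 frames (≈ 100.0759); B is ahead of A.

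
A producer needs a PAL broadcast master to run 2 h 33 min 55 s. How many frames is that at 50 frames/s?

2 h 33 min 55 s = 9235 s.
Frames = 9235 × 50 = 461750.

461750 frames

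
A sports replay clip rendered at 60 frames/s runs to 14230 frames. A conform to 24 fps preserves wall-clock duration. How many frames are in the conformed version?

5692 frames

Target frames = source frames × (target rate / source rate) = 14230 × (24)/(60) = 14230 × 2/5 = 5692.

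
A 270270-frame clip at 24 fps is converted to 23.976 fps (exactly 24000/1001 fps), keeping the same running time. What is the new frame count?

Target frames = source frames × (target rate / source rate) = 270270 × (24000/1001)/(24) = 270270 × 1000/1001 = 270000.

270000 frames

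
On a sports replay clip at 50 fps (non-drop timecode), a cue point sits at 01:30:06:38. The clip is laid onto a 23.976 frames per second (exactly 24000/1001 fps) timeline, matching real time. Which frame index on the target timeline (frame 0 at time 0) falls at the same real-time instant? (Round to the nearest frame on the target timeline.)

frame 129633

Source frame index: (1×3600 + 30×60 + 6) × 50 + 38 = 270338.
Real time: 270338 / (50) = 135169/25 s.
Target frame: (135169/25) × (24000/1001) = 129762240/1001 ≈ 129632.607 → 129633.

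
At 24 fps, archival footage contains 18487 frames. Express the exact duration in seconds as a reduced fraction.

Running time = 18487 ÷ (24) = 18487 × 1/24 = 18487/24 s.

18487/24 seconds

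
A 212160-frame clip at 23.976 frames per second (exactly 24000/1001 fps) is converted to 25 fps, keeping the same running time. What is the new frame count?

221221 frames

Target frames = source frames × (target rate / source rate) = 212160 × (25)/(24000/1001) = 212160 × 1001/960 = 221221.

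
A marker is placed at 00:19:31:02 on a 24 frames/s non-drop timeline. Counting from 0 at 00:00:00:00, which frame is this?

frame 28106

Total seconds to the label: (0 × 3600 + 19 × 60 + 31) = 1171.
Frame index = 1171 × 24 + 2 = 28106.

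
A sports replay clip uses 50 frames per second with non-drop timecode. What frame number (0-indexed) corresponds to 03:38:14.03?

frame 654703

Total seconds to the label: (3 × 3600 + 38 × 60 + 14) = 13094.
Frame index = 13094 × 50 + 3 = 654703.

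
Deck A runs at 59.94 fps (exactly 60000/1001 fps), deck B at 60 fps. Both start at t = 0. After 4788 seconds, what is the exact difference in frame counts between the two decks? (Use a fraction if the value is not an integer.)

41040/143 frames

A emits 60000/1001 × 4788 = 41040000/143 frames; B emits 60 × 4788 = 287280.
Difference = 41040/143 frames (≈ 286.9930); B is ahead of A.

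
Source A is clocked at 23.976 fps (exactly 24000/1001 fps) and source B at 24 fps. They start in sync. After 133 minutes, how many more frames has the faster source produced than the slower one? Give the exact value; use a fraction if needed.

133 min = 7980 s.
A emits 24000/1001 × 7980 = 27360000/143 frames; B emits 24 × 7980 = 191520.
Difference = 27360/143 frames (≈ 191.3287); B is ahead of A.

27360/143 frames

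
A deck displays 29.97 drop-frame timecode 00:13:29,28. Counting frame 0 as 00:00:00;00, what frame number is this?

24274

As if non-drop at 30 labels/s: (0 × 3600 + 13 × 60 + 29) × 30 + 28 = 24298.
Minute boundaries passed: 13; those not divisible by 10: 13 − 1 = 12; dropped labels = 2 × 12 = 24.
Actual frame index = 24298 − 24 = 24274.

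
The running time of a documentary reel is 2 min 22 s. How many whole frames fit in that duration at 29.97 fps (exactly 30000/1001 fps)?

2 min 22 s = 142 s.
Frames = 142 × 30000/1001 = 4260000/1001 ≈ 4255.7443.
Complete frames: 4255.

4255 frames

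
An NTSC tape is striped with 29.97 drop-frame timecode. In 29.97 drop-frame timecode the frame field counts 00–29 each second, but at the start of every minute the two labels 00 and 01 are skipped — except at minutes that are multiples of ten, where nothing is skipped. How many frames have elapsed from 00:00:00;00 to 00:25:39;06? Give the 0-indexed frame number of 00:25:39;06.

Complete 10-minute blocks: 2, each 17982 frames → 35964.
Remaining 5 whole minutes in the current block: 1800 + 4 × 1798 = 8992 frames.
Within the current minute: 39 × 30 + 6 − 2 = 1174 (labels ;00/;01 skipped at this minute). Total = 35964 + 8992 + 1174 = 46130.

46130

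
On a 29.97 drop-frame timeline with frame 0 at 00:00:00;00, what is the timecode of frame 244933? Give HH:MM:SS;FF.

Ten DF minutes hold 17982 frames, so frame 244933 lies in block 13 (frames 233766–251747) with 11167 frames into that block.
The block's first minute is 1800 frames and the rest 1798 each; 11167 frames reaches minute 6, so 13 × 18 + 6 × 2 = 246 labels have been skipped so far.
Adding those back, label number 244933 + 246 = 245179 at 30 labels/s is 8172 s + 19 f = 2 h 16 min 12 s frame 19, i.e. 02:16:12;19.

02:16:12;19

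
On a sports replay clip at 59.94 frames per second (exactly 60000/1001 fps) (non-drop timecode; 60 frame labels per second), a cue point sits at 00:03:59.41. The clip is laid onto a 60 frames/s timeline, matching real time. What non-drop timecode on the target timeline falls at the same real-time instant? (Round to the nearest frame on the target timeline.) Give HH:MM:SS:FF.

Source frame index: (0×3600 + 3×60 + 59) × 60 + 41 = 14381.
Real time: 14381 / (60000/1001) = 14395381/60000 s.
Target frame: (14395381/60000) × (60) = 14395381/1000 ≈ 14395.381 → 14395.
At 60 labels/s: frame 14395 → 00:03:59:55.

00:03:59:55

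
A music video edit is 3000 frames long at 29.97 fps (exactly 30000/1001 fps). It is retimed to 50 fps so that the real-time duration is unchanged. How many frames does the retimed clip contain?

5005 frames

Target frames = source frames × (target rate / source rate) = 3000 × (50)/(30000/1001) = 3000 × 1001/600 = 5005.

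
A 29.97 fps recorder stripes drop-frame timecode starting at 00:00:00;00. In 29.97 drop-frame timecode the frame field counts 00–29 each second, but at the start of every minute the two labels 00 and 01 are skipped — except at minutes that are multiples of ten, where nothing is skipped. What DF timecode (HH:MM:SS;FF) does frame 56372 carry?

Ten DF minutes hold 17982 frames, so frame 56372 lies in block 3 (frames 53946–71927) with 2426 frames into that block.
The block's first minute is 1800 frames and the rest 1798 each; 2426 frames reaches minute 1, so 3 × 18 + 1 × 2 = 56 labels have been skipped so far.
Adding those back, label number 56372 + 56 = 56428 at 30 labels/s is 1880 s + 28 f = 0 h 31 min 20 s frame 28, i.e. 00:31:20;28.

00:31:20;28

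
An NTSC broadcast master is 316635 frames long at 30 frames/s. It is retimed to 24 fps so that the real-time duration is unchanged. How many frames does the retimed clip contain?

Target frames = source frames × (target rate / source rate) = 316635 × (24)/(30) = 316635 × 4/5 = 253308.

253308 frames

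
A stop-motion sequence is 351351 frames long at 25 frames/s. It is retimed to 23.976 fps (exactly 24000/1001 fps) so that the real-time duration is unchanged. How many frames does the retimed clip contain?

Target frames = source frames × (target rate / source rate) = 351351 × (24000/1001)/(25) = 351351 × 960/1001 = 336960.

336960 frames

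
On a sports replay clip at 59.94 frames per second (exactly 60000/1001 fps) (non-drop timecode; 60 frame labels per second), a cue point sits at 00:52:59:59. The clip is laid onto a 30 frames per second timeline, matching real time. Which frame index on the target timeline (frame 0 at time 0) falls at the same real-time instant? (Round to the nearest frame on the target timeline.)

frame 95495

Source frame index: (0×3600 + 52×60 + 59) × 60 + 59 = 190799.
Real time: 190799 / (60000/1001) = 190989799/60000 s.
Target frame: (190989799/60000) × (30) = 190989799/2000 ≈ 95494.899 → 95495.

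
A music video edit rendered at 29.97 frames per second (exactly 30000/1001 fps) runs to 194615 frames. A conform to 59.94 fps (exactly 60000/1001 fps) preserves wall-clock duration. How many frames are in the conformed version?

Target frames = source frames × (target rate / source rate) = 194615 × (60000/1001)/(30000/1001) = 194615 × 2 = 389230.

389230 frames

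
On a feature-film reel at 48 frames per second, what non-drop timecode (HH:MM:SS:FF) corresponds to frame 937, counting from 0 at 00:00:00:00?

00:00:19:25

937 ÷ 48 = 19 full seconds, remainder 25 frames.
19 s = 0 h 0 min 19 s.
Timecode: 00:00:19:25.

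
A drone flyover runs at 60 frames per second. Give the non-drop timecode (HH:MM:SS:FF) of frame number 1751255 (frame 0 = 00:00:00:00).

1751255 ÷ 60 = 29187 full seconds, remainder 35 frames.
29187 s = 8 h 6 min 27 s.
Timecode: 08:06:27:35.

08:06:27:35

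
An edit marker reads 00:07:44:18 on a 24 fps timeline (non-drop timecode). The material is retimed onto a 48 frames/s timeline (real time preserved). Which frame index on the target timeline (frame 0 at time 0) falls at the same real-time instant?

frame 22308

Source frame index: (0×3600 + 7×60 + 44) × 24 + 18 = 11154.
Real time: 11154 / (24) = 1859/4 s.
Target frame: (1859/4) × (48) = 22308.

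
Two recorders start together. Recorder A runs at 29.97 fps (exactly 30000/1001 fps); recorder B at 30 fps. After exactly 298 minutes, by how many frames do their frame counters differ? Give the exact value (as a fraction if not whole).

536400/1001 frames

298 min = 17880 s.
A emits 30000/1001 × 17880 = 536400000/1001 frames; B emits 30 × 17880 = 536400.
Difference = 536400/1001 frames (≈ 535.8641); B is ahead of A.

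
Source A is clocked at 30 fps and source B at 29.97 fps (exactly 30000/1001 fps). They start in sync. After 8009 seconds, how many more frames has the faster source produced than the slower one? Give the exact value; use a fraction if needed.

240270/1001 frames

A emits 30 × 8009 = 240270 frames; B emits 30000/1001 × 8009 = 240270000/1001.
Difference = 240270/1001 frames (≈ 240.0300); B is behind A.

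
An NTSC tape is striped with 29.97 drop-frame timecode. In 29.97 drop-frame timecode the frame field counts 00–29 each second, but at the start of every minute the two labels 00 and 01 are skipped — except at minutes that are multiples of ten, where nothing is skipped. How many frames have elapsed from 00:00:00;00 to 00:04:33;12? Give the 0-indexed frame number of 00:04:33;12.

8194

Complete 10-minute blocks: 0, each 17982 frames → 0.
Remaining 4 whole minutes in the current block: 1800 + 3 × 1798 = 7194 frames.
Within the current minute: 33 × 30 + 12 − 2 = 1000 (labels ;00/;01 skipped at this minute). Total = 0 + 7194 + 1000 = 8194.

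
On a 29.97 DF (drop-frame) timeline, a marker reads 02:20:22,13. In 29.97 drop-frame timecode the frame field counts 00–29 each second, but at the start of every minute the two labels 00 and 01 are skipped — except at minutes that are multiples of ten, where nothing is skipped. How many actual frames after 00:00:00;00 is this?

Complete 10-minute blocks: 14, each 17982 frames → 251748.
Remaining 0 whole minutes in the current block: 0 frames.
Within the current minute: 22 × 30 + 13 = 673. Total = 251748 + 0 + 673 = 252421.

252421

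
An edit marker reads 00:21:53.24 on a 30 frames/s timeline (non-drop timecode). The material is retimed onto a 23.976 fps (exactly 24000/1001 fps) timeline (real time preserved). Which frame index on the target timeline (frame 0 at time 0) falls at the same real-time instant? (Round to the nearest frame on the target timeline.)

Source frame index: (0×3600 + 21×60 + 53) × 30 + 24 = 39414.
Real time: 39414 / (30) = 6569/5 s.
Target frame: (6569/5) × (24000/1001) = 31531200/1001 ≈ 31499.700 → 31500.

frame 31500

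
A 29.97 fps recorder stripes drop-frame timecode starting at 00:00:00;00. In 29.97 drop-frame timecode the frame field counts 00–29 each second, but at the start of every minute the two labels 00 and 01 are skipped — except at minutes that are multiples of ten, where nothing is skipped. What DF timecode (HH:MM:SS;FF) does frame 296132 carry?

02:44:40;28

Each 10-minute DF block holds 10 × 60 × 30 − 9 × 2 = 17982 frames. 296132 ÷ 17982 → 16 full blocks, remainder 8420.
Within the partial block the first minute is 1800 frames and each further minute 1798, so 4 further minute boundaries passed. Total skipped labels = 18 × 16 + 2 × 4 = 296.
Non-drop label index = 296132 + 296 = 296428; at 30 labels/s that is 02:44:40:28, i.e. DF 02:44:40;28.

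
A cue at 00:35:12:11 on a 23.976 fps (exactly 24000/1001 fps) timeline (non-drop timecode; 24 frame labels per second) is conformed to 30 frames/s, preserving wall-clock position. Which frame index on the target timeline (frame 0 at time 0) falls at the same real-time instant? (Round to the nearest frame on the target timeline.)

Source frame index: (0×3600 + 35×60 + 12) × 24 + 11 = 50699.
Real time: 50699 / (24000/1001) = 50749699/24000 s.
Target frame: (50749699/24000) × (30) = 50749699/800 ≈ 63437.124 → 63437.

frame 63437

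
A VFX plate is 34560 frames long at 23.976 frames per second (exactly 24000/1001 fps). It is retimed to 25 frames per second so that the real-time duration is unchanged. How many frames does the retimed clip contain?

36036 frames

Target frames = source frames × (target rate / source rate) = 34560 × (25)/(24000/1001) = 34560 × 1001/960 = 36036.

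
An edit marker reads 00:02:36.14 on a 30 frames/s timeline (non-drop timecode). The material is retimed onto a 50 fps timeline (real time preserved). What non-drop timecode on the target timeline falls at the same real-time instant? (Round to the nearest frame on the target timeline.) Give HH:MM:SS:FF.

Source frame index: (0×3600 + 2×60 + 36) × 30 + 14 = 4694.
Real time: 4694 / (30) = 2347/15 s.
Target frame: (2347/15) × (50) = 23470/3 ≈ 7823.333 → 7823.
At 50 labels/s: frame 7823 → 00:02:36:23.

00:02:36:23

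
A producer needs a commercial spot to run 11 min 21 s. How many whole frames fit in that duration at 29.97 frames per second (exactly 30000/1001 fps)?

20409 frames

11 min 21 s = 681 s.
Frames = 681 × 30000/1001 = 20430000/1001 ≈ 20409.5904.
Complete frames: 20409.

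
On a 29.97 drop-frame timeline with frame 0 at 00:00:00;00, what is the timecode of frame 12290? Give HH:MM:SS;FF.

00:06:50;02

Each 10-minute DF block holds 10 × 60 × 30 − 9 × 2 = 17982 frames. 12290 ÷ 17982 → 0 full blocks, remainder 12290.
Within the partial block the first minute is 1800 frames and each further minute 1798, so 6 further minute boundaries passed. Total skipped labels = 18 × 0 + 2 × 6 = 12.
Non-drop label index = 12290 + 12 = 12302; at 30 labels/s that is 00:06:50:02, i.e. DF 00:06:50;02.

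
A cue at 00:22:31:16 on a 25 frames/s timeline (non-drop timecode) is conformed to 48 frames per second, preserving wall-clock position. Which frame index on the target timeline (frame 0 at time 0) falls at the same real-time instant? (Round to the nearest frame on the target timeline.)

Source frame index: (0×3600 + 22×60 + 31) × 25 + 16 = 33791.
Real time: 33791 / (25) = 33791/25 s.
Target frame: (33791/25) × (48) = 1621968/25 ≈ 64878.720 → 64879.

frame 64879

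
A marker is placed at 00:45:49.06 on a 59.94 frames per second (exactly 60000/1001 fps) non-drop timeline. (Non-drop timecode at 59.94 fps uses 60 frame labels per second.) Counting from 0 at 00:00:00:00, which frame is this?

164946

Total seconds to the label: (0 × 3600 + 45 × 60 + 49) = 2749.
Frame index = 2749 × 60 + 6 = 164946.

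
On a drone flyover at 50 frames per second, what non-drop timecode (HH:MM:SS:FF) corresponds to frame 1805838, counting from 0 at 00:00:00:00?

1805838 ÷ 50 = 36116 full seconds, remainder 38 frames.
36116 s = 10 h 1 min 56 s.
Timecode: 10:01:56:38.

10:01:56:38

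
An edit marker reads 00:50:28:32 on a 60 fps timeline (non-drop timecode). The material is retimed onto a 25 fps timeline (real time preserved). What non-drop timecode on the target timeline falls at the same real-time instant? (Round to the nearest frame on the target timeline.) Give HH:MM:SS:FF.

00:50:28:13

Source frame index: (0×3600 + 50×60 + 28) × 60 + 32 = 181712.
Real time: 181712 / (60) = 45428/15 s.
Target frame: (45428/15) × (25) = 227140/3 ≈ 75713.333 → 75713.
At 25 labels/s: frame 75713 → 00:50:28:13.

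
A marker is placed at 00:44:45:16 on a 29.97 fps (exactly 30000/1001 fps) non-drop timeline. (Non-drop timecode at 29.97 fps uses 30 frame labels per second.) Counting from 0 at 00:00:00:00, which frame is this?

Total seconds to the label: (0 × 3600 + 44 × 60 + 45) = 2685.
Frame index = 2685 × 30 + 16 = 80566.

frame 80566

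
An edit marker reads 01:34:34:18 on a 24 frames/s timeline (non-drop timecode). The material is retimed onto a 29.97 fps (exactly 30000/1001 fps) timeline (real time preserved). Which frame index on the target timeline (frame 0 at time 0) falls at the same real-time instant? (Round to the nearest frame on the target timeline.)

frame 170072

Source frame index: (1×3600 + 34×60 + 34) × 24 + 18 = 136194.
Real time: 136194 / (24) = 22699/4 s.
Target frame: (22699/4) × (30000/1001) = 170242500/1001 ≈ 170072.428 → 170072.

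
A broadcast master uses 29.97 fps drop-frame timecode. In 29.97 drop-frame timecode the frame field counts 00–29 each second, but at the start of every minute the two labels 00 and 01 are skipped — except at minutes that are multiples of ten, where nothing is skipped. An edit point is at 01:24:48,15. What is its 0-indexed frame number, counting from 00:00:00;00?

Complete 10-minute blocks: 8, each 17982 frames → 143856.
Remaining 4 whole minutes in the current block: 1800 + 3 × 1798 = 7194 frames.
Within the current minute: 48 × 30 + 15 − 2 = 1453 (labels ;00/;01 skipped at this minute). Total = 143856 + 7194 + 1453 = 152503.

152503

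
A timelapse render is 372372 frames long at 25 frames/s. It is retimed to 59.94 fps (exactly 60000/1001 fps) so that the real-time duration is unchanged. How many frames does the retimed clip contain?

Target frames = source frames × (target rate / source rate) = 372372 × (60000/1001)/(25) = 372372 × 2400/1001 = 892800.

892800 frames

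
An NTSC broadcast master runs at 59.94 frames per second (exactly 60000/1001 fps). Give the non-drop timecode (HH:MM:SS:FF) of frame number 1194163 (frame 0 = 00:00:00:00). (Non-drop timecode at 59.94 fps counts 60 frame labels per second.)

1194163 ÷ 60 = 19902 full seconds, remainder 43 frames.
19902 s = 5 h 31 min 42 s.
Timecode: 05:31:42:43.

05:31:42:43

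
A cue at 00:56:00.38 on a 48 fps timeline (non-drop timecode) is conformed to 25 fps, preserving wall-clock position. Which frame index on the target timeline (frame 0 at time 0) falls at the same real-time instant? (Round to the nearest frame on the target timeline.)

frame 84020

Source frame index: (0×3600 + 56×60 + 0) × 48 + 38 = 161318.
Real time: 161318 / (48) = 80659/24 s.
Target frame: (80659/24) × (25) = 2016475/24 ≈ 84019.792 → 84020.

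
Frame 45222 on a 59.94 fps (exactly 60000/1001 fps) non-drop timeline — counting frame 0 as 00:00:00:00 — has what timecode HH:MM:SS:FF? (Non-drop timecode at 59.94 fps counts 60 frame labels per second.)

45222 ÷ 60 = 753 full seconds, remainder 42 frames.
753 s = 0 h 12 min 33 s.
Timecode: 00:12:33:42.

00:12:33:42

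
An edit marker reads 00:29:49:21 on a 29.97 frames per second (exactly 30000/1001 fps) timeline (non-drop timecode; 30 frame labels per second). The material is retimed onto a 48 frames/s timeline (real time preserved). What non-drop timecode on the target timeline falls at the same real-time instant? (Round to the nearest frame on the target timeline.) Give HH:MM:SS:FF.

Source frame index: (0×3600 + 29×60 + 49) × 30 + 21 = 53691.
Real time: 53691 / (30000/1001) = 17914897/10000 s.
Target frame: (17914897/10000) × (48) = 53744691/625 ≈ 85991.506 → 85992.
At 48 labels/s: frame 85992 → 00:29:51:24.

00:29:51:24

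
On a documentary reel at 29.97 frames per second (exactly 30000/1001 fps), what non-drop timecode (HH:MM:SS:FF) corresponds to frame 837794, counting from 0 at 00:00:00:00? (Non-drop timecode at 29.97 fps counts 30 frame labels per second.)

837794 ÷ 30 = 27926 full seconds, remainder 14 frames.
27926 s = 7 h 45 min 26 s.
Timecode: 07:45:26:14.

07:45:26:14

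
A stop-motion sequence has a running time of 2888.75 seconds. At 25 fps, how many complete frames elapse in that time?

Frames = 2888.75 × 25 = 288875/4 ≈ 72218.7500.
Complete frames: 72218.

72218 frames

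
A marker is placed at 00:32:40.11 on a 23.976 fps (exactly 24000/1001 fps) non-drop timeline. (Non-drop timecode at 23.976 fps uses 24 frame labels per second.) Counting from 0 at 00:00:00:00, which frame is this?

frame 47051

Total seconds to the label: (0 × 3600 + 32 × 60 + 40) = 1960.
Frame index = 1960 × 24 + 11 = 47051.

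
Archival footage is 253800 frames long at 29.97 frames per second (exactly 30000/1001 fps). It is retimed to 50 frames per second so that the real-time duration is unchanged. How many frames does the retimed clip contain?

423423 frames

Target frames = source frames × (target rate / source rate) = 253800 × (50)/(30000/1001) = 253800 × 1001/600 = 423423.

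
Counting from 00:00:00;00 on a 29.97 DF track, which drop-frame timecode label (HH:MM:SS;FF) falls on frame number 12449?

00:06:55;11

Ten DF minutes hold 17982 frames, so frame 12449 lies in block 0 (frames 0–17981) with 12449 frames into that block.
The block's first minute is 1800 frames and the rest 1798 each; 12449 frames reaches minute 6, so 0 × 18 + 6 × 2 = 12 labels have been skipped so far.
Adding those back, label number 12449 + 12 = 12461 at 30 labels/s is 415 s + 11 f = 0 h 6 min 55 s frame 11, i.e. 00:06:55;11.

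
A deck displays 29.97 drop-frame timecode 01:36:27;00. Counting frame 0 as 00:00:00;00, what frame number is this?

Complete 10-minute blocks: 9, each 17982 frames → 161838.
Remaining 6 whole minutes in the current block: 1800 + 5 × 1798 = 10790 frames.
Within the current minute: 27 × 30 + 0 − 2 = 808 (labels ;00/;01 skipped at this minute). Total = 161838 + 10790 + 808 = 173436.

173436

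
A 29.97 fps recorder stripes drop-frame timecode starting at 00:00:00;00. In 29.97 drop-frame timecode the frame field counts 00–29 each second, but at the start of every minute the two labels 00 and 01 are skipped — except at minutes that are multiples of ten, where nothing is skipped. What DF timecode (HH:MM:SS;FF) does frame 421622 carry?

Ten DF minutes hold 17982 frames, so frame 421622 lies in block 23 (frames 413586–431567) with 8036 frames into that block.
The block's first minute is 1800 frames and the rest 1798 each; 8036 frames reaches minute 4, so 23 × 18 + 4 × 2 = 422 labels have been skipped so far.
Adding those back, label number 421622 + 422 = 422044 at 30 labels/s is 14068 s + 4 f = 3 h 54 min 28 s frame 4, i.e. 03:54:28;04.

03:54:28;04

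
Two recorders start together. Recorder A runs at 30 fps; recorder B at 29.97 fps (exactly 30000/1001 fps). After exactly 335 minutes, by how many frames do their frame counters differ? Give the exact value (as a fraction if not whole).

335 min = 20100 s.
A emits 30 × 20100 = 603000 frames; B emits 30000/1001 × 20100 = 603000000/1001.
Difference = 603000/1001 frames (≈ 602.3976); B is behind A.

603000/1001 frames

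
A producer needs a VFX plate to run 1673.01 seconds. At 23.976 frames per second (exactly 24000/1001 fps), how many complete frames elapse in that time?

Frames = 1673.01 × 24000/1001 = 40152240/1001 ≈ 40112.1279.
Complete frames: 40112.

40112 frames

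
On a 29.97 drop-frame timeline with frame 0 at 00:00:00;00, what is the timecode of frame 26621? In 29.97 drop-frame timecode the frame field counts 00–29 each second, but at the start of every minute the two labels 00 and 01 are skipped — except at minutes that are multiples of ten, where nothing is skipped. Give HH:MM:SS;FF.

Each 10-minute DF block holds 10 × 60 × 30 − 9 × 2 = 17982 frames. 26621 ÷ 17982 → 1 full block, remainder 8639.
Within the partial block the first minute is 1800 frames and each further minute 1798, so 4 further minute boundaries passed. Total skipped labels = 18 × 1 + 2 × 4 = 26.
Non-drop label index = 26621 + 26 = 26647; at 30 labels/s that is 00:14:48:07, i.e. DF 00:14:48;07.

00:14:48;07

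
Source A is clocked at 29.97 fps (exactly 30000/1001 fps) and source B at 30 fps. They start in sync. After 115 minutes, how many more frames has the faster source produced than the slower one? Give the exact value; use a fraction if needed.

115 min = 6900 s.
A emits 30000/1001 × 6900 = 207000000/1001 frames; B emits 30 × 6900 = 207000.
Difference = 207000/1001 frames (≈ 206.7932); B is ahead of A.

207000/1001 frames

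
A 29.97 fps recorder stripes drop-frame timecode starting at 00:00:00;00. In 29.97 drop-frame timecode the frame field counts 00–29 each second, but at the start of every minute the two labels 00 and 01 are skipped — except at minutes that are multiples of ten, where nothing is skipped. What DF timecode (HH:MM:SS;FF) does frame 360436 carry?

Ten DF minutes hold 17982 frames, so frame 360436 lies in block 20 (frames 359640–377621) with 796 frames into that block.
The block's first minute is 1800 frames and the rest 1798 each; 796 frames reaches minute 0, so 20 × 18 + 0 × 2 = 360 labels have been skipped so far.
Adding those back, label number 360436 + 360 = 360796 at 30 labels/s is 12026 s + 16 f = 3 h 20 min 26 s frame 16, i.e. 03:20:26;16.

03:20:26;16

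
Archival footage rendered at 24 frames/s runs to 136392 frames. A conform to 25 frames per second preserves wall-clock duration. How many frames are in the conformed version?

Target frames = source frames × (target rate / source rate) = 136392 × (25)/(24) = 136392 × 25/24 = 142075.

142075 frames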